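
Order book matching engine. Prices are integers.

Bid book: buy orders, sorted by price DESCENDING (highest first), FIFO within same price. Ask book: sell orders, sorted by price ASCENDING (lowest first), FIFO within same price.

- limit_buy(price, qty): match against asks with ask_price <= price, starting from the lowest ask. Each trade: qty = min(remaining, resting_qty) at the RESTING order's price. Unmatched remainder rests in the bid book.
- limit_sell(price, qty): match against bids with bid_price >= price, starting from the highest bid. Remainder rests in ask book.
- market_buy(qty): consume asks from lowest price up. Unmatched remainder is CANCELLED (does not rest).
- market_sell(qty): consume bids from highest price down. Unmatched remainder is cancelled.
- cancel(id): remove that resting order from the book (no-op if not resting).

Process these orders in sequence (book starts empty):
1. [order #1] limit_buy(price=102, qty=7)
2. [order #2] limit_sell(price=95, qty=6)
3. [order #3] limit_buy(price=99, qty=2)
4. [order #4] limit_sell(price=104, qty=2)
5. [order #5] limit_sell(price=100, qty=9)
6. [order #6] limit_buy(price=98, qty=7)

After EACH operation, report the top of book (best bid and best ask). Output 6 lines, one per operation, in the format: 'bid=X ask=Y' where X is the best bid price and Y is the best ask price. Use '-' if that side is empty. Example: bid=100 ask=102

After op 1 [order #1] limit_buy(price=102, qty=7): fills=none; bids=[#1:7@102] asks=[-]
After op 2 [order #2] limit_sell(price=95, qty=6): fills=#1x#2:6@102; bids=[#1:1@102] asks=[-]
After op 3 [order #3] limit_buy(price=99, qty=2): fills=none; bids=[#1:1@102 #3:2@99] asks=[-]
After op 4 [order #4] limit_sell(price=104, qty=2): fills=none; bids=[#1:1@102 #3:2@99] asks=[#4:2@104]
After op 5 [order #5] limit_sell(price=100, qty=9): fills=#1x#5:1@102; bids=[#3:2@99] asks=[#5:8@100 #4:2@104]
After op 6 [order #6] limit_buy(price=98, qty=7): fills=none; bids=[#3:2@99 #6:7@98] asks=[#5:8@100 #4:2@104]

Answer: bid=102 ask=-
bid=102 ask=-
bid=102 ask=-
bid=102 ask=104
bid=99 ask=100
bid=99 ask=100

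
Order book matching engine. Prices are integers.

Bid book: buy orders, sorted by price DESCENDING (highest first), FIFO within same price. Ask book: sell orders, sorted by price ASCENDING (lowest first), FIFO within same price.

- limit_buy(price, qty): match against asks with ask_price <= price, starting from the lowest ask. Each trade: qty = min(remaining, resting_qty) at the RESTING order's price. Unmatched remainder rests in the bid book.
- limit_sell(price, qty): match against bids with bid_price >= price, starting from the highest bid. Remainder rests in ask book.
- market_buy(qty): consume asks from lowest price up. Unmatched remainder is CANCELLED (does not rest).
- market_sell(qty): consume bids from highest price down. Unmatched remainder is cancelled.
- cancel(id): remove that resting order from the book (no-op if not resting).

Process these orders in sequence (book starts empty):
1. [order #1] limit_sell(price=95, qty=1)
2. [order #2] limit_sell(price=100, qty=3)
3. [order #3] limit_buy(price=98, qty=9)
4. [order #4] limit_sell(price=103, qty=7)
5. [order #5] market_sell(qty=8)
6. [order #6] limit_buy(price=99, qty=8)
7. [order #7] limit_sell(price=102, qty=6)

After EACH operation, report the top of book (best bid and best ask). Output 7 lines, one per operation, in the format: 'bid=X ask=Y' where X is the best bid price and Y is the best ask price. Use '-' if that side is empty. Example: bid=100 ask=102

Answer: bid=- ask=95
bid=- ask=95
bid=98 ask=100
bid=98 ask=100
bid=- ask=100
bid=99 ask=100
bid=99 ask=100

Derivation:
After op 1 [order #1] limit_sell(price=95, qty=1): fills=none; bids=[-] asks=[#1:1@95]
After op 2 [order #2] limit_sell(price=100, qty=3): fills=none; bids=[-] asks=[#1:1@95 #2:3@100]
After op 3 [order #3] limit_buy(price=98, qty=9): fills=#3x#1:1@95; bids=[#3:8@98] asks=[#2:3@100]
After op 4 [order #4] limit_sell(price=103, qty=7): fills=none; bids=[#3:8@98] asks=[#2:3@100 #4:7@103]
After op 5 [order #5] market_sell(qty=8): fills=#3x#5:8@98; bids=[-] asks=[#2:3@100 #4:7@103]
After op 6 [order #6] limit_buy(price=99, qty=8): fills=none; bids=[#6:8@99] asks=[#2:3@100 #4:7@103]
After op 7 [order #7] limit_sell(price=102, qty=6): fills=none; bids=[#6:8@99] asks=[#2:3@100 #7:6@102 #4:7@103]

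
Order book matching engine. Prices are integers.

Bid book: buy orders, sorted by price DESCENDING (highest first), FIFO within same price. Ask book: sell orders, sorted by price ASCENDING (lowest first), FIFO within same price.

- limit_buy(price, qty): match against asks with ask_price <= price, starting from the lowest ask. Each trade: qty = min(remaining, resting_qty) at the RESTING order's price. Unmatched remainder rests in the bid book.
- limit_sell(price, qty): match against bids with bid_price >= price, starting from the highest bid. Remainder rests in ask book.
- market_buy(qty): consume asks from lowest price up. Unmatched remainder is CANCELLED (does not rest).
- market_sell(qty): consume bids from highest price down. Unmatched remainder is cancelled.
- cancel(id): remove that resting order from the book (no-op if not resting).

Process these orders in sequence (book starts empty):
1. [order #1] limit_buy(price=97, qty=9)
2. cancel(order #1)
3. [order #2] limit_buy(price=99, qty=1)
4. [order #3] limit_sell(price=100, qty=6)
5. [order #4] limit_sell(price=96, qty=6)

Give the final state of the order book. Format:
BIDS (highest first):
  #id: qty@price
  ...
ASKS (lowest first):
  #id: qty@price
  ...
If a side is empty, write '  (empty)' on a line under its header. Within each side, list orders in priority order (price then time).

After op 1 [order #1] limit_buy(price=97, qty=9): fills=none; bids=[#1:9@97] asks=[-]
After op 2 cancel(order #1): fills=none; bids=[-] asks=[-]
After op 3 [order #2] limit_buy(price=99, qty=1): fills=none; bids=[#2:1@99] asks=[-]
After op 4 [order #3] limit_sell(price=100, qty=6): fills=none; bids=[#2:1@99] asks=[#3:6@100]
After op 5 [order #4] limit_sell(price=96, qty=6): fills=#2x#4:1@99; bids=[-] asks=[#4:5@96 #3:6@100]

Answer: BIDS (highest first):
  (empty)
ASKS (lowest first):
  #4: 5@96
  #3: 6@100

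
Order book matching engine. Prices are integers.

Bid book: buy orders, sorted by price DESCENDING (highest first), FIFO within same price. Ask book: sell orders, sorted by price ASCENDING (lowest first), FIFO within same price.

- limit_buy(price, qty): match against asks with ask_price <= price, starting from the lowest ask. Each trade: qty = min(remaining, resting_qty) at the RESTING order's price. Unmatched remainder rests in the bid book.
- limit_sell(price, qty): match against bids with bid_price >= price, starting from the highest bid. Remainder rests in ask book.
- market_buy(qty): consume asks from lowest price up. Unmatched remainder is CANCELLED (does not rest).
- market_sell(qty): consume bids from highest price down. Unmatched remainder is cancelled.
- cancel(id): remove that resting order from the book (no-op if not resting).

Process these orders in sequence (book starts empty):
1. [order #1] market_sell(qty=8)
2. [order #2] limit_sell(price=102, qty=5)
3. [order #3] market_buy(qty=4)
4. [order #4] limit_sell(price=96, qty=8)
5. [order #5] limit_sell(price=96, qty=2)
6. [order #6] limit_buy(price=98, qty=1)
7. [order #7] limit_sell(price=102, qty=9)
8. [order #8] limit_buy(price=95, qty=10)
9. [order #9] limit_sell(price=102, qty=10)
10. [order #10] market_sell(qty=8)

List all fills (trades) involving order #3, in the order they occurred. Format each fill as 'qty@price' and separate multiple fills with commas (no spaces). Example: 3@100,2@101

After op 1 [order #1] market_sell(qty=8): fills=none; bids=[-] asks=[-]
After op 2 [order #2] limit_sell(price=102, qty=5): fills=none; bids=[-] asks=[#2:5@102]
After op 3 [order #3] market_buy(qty=4): fills=#3x#2:4@102; bids=[-] asks=[#2:1@102]
After op 4 [order #4] limit_sell(price=96, qty=8): fills=none; bids=[-] asks=[#4:8@96 #2:1@102]
After op 5 [order #5] limit_sell(price=96, qty=2): fills=none; bids=[-] asks=[#4:8@96 #5:2@96 #2:1@102]
After op 6 [order #6] limit_buy(price=98, qty=1): fills=#6x#4:1@96; bids=[-] asks=[#4:7@96 #5:2@96 #2:1@102]
After op 7 [order #7] limit_sell(price=102, qty=9): fills=none; bids=[-] asks=[#4:7@96 #5:2@96 #2:1@102 #7:9@102]
After op 8 [order #8] limit_buy(price=95, qty=10): fills=none; bids=[#8:10@95] asks=[#4:7@96 #5:2@96 #2:1@102 #7:9@102]
After op 9 [order #9] limit_sell(price=102, qty=10): fills=none; bids=[#8:10@95] asks=[#4:7@96 #5:2@96 #2:1@102 #7:9@102 #9:10@102]
After op 10 [order #10] market_sell(qty=8): fills=#8x#10:8@95; bids=[#8:2@95] asks=[#4:7@96 #5:2@96 #2:1@102 #7:9@102 #9:10@102]

Answer: 4@102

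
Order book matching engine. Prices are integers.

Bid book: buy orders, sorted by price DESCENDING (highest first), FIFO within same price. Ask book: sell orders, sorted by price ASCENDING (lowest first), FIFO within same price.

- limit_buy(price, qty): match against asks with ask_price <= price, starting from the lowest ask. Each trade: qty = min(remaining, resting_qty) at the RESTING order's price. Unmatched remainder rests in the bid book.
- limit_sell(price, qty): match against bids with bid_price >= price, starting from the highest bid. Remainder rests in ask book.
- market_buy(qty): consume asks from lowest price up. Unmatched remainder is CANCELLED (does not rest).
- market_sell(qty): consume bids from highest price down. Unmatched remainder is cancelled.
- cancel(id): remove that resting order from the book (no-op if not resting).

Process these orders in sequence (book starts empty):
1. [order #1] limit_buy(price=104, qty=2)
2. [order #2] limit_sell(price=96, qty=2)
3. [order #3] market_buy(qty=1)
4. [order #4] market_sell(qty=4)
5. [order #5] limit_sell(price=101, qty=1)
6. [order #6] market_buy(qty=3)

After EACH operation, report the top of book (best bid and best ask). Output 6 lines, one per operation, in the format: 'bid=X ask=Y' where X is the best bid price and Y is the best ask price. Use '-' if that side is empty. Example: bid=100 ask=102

After op 1 [order #1] limit_buy(price=104, qty=2): fills=none; bids=[#1:2@104] asks=[-]
After op 2 [order #2] limit_sell(price=96, qty=2): fills=#1x#2:2@104; bids=[-] asks=[-]
After op 3 [order #3] market_buy(qty=1): fills=none; bids=[-] asks=[-]
After op 4 [order #4] market_sell(qty=4): fills=none; bids=[-] asks=[-]
After op 5 [order #5] limit_sell(price=101, qty=1): fills=none; bids=[-] asks=[#5:1@101]
After op 6 [order #6] market_buy(qty=3): fills=#6x#5:1@101; bids=[-] asks=[-]

Answer: bid=104 ask=-
bid=- ask=-
bid=- ask=-
bid=- ask=-
bid=- ask=101
bid=- ask=-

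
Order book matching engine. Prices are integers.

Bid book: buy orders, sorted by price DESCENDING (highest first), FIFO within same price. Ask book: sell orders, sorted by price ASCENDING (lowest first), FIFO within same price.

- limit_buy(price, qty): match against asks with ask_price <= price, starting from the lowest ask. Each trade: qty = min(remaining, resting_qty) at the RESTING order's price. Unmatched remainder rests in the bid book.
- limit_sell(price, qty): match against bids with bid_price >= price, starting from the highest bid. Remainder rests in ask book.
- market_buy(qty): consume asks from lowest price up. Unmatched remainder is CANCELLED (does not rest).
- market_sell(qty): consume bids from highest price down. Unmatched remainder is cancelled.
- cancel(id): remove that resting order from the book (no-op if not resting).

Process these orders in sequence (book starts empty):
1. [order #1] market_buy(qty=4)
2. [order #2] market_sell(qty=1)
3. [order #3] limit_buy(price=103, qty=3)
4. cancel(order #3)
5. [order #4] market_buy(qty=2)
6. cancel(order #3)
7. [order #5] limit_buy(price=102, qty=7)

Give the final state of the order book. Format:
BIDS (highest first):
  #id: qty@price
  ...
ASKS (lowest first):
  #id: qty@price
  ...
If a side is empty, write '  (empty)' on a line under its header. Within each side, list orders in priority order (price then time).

Answer: BIDS (highest first):
  #5: 7@102
ASKS (lowest first):
  (empty)

Derivation:
After op 1 [order #1] market_buy(qty=4): fills=none; bids=[-] asks=[-]
After op 2 [order #2] market_sell(qty=1): fills=none; bids=[-] asks=[-]
After op 3 [order #3] limit_buy(price=103, qty=3): fills=none; bids=[#3:3@103] asks=[-]
After op 4 cancel(order #3): fills=none; bids=[-] asks=[-]
After op 5 [order #4] market_buy(qty=2): fills=none; bids=[-] asks=[-]
After op 6 cancel(order #3): fills=none; bids=[-] asks=[-]
After op 7 [order #5] limit_buy(price=102, qty=7): fills=none; bids=[#5:7@102] asks=[-]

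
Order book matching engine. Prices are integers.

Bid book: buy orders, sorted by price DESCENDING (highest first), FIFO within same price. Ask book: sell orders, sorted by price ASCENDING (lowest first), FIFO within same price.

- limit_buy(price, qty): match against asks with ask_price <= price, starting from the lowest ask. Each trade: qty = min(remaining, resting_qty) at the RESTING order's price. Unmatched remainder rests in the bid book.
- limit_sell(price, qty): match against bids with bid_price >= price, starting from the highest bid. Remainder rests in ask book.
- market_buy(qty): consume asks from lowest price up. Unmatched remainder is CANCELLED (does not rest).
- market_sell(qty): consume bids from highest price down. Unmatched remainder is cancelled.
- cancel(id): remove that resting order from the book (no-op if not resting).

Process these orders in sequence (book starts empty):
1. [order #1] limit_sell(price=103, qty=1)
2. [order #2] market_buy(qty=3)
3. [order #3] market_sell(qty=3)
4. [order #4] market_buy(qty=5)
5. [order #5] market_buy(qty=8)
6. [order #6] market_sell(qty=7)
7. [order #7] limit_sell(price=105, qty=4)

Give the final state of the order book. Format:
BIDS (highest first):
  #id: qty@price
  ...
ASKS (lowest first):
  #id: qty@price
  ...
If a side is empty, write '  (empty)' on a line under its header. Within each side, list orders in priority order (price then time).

After op 1 [order #1] limit_sell(price=103, qty=1): fills=none; bids=[-] asks=[#1:1@103]
After op 2 [order #2] market_buy(qty=3): fills=#2x#1:1@103; bids=[-] asks=[-]
After op 3 [order #3] market_sell(qty=3): fills=none; bids=[-] asks=[-]
After op 4 [order #4] market_buy(qty=5): fills=none; bids=[-] asks=[-]
After op 5 [order #5] market_buy(qty=8): fills=none; bids=[-] asks=[-]
After op 6 [order #6] market_sell(qty=7): fills=none; bids=[-] asks=[-]
After op 7 [order #7] limit_sell(price=105, qty=4): fills=none; bids=[-] asks=[#7:4@105]

Answer: BIDS (highest first):
  (empty)
ASKS (lowest first):
  #7: 4@105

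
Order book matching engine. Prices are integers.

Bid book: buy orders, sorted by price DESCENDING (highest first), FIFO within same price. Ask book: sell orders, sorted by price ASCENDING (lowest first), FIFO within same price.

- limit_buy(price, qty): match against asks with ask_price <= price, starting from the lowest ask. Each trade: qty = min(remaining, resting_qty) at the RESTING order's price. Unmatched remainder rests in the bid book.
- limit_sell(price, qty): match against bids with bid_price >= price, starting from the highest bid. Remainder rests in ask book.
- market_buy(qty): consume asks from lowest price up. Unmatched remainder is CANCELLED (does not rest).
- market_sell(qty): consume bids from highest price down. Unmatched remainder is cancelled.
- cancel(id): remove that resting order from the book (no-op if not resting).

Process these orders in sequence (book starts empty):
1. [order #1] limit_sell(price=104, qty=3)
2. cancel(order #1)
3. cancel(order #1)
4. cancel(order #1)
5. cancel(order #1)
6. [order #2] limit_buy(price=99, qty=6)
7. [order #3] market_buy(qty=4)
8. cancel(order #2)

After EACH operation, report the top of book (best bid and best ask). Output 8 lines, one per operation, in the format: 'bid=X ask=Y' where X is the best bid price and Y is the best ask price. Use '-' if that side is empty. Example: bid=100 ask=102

After op 1 [order #1] limit_sell(price=104, qty=3): fills=none; bids=[-] asks=[#1:3@104]
After op 2 cancel(order #1): fills=none; bids=[-] asks=[-]
After op 3 cancel(order #1): fills=none; bids=[-] asks=[-]
After op 4 cancel(order #1): fills=none; bids=[-] asks=[-]
After op 5 cancel(order #1): fills=none; bids=[-] asks=[-]
After op 6 [order #2] limit_buy(price=99, qty=6): fills=none; bids=[#2:6@99] asks=[-]
After op 7 [order #3] market_buy(qty=4): fills=none; bids=[#2:6@99] asks=[-]
After op 8 cancel(order #2): fills=none; bids=[-] asks=[-]

Answer: bid=- ask=104
bid=- ask=-
bid=- ask=-
bid=- ask=-
bid=- ask=-
bid=99 ask=-
bid=99 ask=-
bid=- ask=-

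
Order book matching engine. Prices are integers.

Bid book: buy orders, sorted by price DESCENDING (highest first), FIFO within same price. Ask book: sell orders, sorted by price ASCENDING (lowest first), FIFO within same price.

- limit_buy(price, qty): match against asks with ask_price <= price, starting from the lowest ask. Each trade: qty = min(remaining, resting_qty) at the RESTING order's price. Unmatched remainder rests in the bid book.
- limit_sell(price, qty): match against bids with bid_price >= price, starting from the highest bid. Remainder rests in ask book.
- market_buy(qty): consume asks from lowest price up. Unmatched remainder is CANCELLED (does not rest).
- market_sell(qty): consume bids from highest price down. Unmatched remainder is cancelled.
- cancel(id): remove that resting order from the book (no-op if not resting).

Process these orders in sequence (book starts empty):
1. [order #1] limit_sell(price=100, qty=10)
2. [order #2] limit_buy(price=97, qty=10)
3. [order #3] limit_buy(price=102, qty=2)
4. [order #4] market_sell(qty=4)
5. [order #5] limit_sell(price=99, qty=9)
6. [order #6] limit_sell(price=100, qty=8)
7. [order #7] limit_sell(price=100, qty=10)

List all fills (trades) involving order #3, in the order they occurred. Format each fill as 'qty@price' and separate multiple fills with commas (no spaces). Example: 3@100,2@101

Answer: 2@100

Derivation:
After op 1 [order #1] limit_sell(price=100, qty=10): fills=none; bids=[-] asks=[#1:10@100]
After op 2 [order #2] limit_buy(price=97, qty=10): fills=none; bids=[#2:10@97] asks=[#1:10@100]
After op 3 [order #3] limit_buy(price=102, qty=2): fills=#3x#1:2@100; bids=[#2:10@97] asks=[#1:8@100]
After op 4 [order #4] market_sell(qty=4): fills=#2x#4:4@97; bids=[#2:6@97] asks=[#1:8@100]
After op 5 [order #5] limit_sell(price=99, qty=9): fills=none; bids=[#2:6@97] asks=[#5:9@99 #1:8@100]
After op 6 [order #6] limit_sell(price=100, qty=8): fills=none; bids=[#2:6@97] asks=[#5:9@99 #1:8@100 #6:8@100]
After op 7 [order #7] limit_sell(price=100, qty=10): fills=none; bids=[#2:6@97] asks=[#5:9@99 #1:8@100 #6:8@100 #7:10@100]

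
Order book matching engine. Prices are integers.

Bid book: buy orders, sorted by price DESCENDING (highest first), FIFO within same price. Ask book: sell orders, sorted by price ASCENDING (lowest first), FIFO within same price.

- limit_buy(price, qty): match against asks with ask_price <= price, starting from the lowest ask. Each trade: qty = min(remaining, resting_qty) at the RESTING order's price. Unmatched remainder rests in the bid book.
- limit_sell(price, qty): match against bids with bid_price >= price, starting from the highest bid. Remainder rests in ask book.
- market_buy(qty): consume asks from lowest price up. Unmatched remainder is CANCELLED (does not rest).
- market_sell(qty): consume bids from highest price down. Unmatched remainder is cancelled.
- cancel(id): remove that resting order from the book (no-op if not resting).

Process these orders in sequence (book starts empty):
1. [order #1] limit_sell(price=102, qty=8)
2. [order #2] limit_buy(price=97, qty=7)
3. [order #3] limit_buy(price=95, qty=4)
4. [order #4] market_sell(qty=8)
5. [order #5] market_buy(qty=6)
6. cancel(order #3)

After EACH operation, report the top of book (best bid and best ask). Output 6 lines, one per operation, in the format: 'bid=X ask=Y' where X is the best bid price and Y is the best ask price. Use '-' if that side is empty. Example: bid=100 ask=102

After op 1 [order #1] limit_sell(price=102, qty=8): fills=none; bids=[-] asks=[#1:8@102]
After op 2 [order #2] limit_buy(price=97, qty=7): fills=none; bids=[#2:7@97] asks=[#1:8@102]
After op 3 [order #3] limit_buy(price=95, qty=4): fills=none; bids=[#2:7@97 #3:4@95] asks=[#1:8@102]
After op 4 [order #4] market_sell(qty=8): fills=#2x#4:7@97 #3x#4:1@95; bids=[#3:3@95] asks=[#1:8@102]
After op 5 [order #5] market_buy(qty=6): fills=#5x#1:6@102; bids=[#3:3@95] asks=[#1:2@102]
After op 6 cancel(order #3): fills=none; bids=[-] asks=[#1:2@102]

Answer: bid=- ask=102
bid=97 ask=102
bid=97 ask=102
bid=95 ask=102
bid=95 ask=102
bid=- ask=102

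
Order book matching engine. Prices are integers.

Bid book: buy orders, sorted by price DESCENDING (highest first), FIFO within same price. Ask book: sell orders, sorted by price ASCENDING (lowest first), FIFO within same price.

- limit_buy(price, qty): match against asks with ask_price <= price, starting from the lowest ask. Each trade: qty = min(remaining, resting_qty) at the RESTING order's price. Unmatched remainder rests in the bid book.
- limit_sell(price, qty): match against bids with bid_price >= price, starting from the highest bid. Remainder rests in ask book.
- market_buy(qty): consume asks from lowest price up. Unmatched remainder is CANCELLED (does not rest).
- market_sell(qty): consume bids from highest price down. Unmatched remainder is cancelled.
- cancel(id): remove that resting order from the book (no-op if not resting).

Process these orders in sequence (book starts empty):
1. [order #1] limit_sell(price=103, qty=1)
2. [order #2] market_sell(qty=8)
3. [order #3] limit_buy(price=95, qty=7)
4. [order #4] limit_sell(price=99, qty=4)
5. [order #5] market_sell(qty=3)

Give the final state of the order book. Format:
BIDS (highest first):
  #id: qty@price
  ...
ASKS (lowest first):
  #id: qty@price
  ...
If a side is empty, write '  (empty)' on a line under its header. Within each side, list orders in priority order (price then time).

After op 1 [order #1] limit_sell(price=103, qty=1): fills=none; bids=[-] asks=[#1:1@103]
After op 2 [order #2] market_sell(qty=8): fills=none; bids=[-] asks=[#1:1@103]
After op 3 [order #3] limit_buy(price=95, qty=7): fills=none; bids=[#3:7@95] asks=[#1:1@103]
After op 4 [order #4] limit_sell(price=99, qty=4): fills=none; bids=[#3:7@95] asks=[#4:4@99 #1:1@103]
After op 5 [order #5] market_sell(qty=3): fills=#3x#5:3@95; bids=[#3:4@95] asks=[#4:4@99 #1:1@103]

Answer: BIDS (highest first):
  #3: 4@95
ASKS (lowest first):
  #4: 4@99
  #1: 1@103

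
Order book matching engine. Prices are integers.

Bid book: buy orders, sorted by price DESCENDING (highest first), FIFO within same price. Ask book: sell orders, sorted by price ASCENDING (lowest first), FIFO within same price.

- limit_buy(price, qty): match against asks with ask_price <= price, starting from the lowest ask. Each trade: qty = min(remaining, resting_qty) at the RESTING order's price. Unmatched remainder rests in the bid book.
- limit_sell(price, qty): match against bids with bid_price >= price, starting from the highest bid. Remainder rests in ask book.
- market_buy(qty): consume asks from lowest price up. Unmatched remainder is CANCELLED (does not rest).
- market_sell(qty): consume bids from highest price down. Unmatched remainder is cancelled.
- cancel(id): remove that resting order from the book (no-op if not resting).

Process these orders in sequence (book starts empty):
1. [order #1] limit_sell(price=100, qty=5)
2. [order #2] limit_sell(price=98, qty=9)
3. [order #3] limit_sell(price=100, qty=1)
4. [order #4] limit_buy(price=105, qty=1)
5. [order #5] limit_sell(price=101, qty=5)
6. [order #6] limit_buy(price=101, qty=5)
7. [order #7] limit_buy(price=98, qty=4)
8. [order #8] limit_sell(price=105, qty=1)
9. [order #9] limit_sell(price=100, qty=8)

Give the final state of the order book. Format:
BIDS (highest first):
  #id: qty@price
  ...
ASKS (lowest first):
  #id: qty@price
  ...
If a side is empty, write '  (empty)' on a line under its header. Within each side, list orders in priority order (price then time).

After op 1 [order #1] limit_sell(price=100, qty=5): fills=none; bids=[-] asks=[#1:5@100]
After op 2 [order #2] limit_sell(price=98, qty=9): fills=none; bids=[-] asks=[#2:9@98 #1:5@100]
After op 3 [order #3] limit_sell(price=100, qty=1): fills=none; bids=[-] asks=[#2:9@98 #1:5@100 #3:1@100]
After op 4 [order #4] limit_buy(price=105, qty=1): fills=#4x#2:1@98; bids=[-] asks=[#2:8@98 #1:5@100 #3:1@100]
After op 5 [order #5] limit_sell(price=101, qty=5): fills=none; bids=[-] asks=[#2:8@98 #1:5@100 #3:1@100 #5:5@101]
After op 6 [order #6] limit_buy(price=101, qty=5): fills=#6x#2:5@98; bids=[-] asks=[#2:3@98 #1:5@100 #3:1@100 #5:5@101]
After op 7 [order #7] limit_buy(price=98, qty=4): fills=#7x#2:3@98; bids=[#7:1@98] asks=[#1:5@100 #3:1@100 #5:5@101]
After op 8 [order #8] limit_sell(price=105, qty=1): fills=none; bids=[#7:1@98] asks=[#1:5@100 #3:1@100 #5:5@101 #8:1@105]
After op 9 [order #9] limit_sell(price=100, qty=8): fills=none; bids=[#7:1@98] asks=[#1:5@100 #3:1@100 #9:8@100 #5:5@101 #8:1@105]

Answer: BIDS (highest first):
  #7: 1@98
ASKS (lowest first):
  #1: 5@100
  #3: 1@100
  #9: 8@100
  #5: 5@101
  #8: 1@105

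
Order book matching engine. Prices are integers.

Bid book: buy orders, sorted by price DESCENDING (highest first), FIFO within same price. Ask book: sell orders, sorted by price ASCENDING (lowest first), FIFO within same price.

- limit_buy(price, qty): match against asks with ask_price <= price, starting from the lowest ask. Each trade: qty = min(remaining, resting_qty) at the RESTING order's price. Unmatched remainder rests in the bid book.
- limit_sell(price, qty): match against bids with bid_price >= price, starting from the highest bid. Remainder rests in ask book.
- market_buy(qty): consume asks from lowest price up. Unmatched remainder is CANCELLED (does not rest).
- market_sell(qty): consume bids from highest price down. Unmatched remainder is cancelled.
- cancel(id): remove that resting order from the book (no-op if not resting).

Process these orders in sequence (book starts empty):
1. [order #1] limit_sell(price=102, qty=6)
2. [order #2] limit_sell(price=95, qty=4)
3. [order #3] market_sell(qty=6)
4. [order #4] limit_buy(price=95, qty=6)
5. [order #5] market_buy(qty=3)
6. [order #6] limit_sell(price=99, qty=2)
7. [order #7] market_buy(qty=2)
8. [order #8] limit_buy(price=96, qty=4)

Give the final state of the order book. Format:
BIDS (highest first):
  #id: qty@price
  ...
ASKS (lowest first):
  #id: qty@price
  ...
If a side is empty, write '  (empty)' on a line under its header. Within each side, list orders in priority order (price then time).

Answer: BIDS (highest first):
  #8: 4@96
  #4: 2@95
ASKS (lowest first):
  #1: 3@102

Derivation:
After op 1 [order #1] limit_sell(price=102, qty=6): fills=none; bids=[-] asks=[#1:6@102]
After op 2 [order #2] limit_sell(price=95, qty=4): fills=none; bids=[-] asks=[#2:4@95 #1:6@102]
After op 3 [order #3] market_sell(qty=6): fills=none; bids=[-] asks=[#2:4@95 #1:6@102]
After op 4 [order #4] limit_buy(price=95, qty=6): fills=#4x#2:4@95; bids=[#4:2@95] asks=[#1:6@102]
After op 5 [order #5] market_buy(qty=3): fills=#5x#1:3@102; bids=[#4:2@95] asks=[#1:3@102]
After op 6 [order #6] limit_sell(price=99, qty=2): fills=none; bids=[#4:2@95] asks=[#6:2@99 #1:3@102]
After op 7 [order #7] market_buy(qty=2): fills=#7x#6:2@99; bids=[#4:2@95] asks=[#1:3@102]
After op 8 [order #8] limit_buy(price=96, qty=4): fills=none; bids=[#8:4@96 #4:2@95] asks=[#1:3@102]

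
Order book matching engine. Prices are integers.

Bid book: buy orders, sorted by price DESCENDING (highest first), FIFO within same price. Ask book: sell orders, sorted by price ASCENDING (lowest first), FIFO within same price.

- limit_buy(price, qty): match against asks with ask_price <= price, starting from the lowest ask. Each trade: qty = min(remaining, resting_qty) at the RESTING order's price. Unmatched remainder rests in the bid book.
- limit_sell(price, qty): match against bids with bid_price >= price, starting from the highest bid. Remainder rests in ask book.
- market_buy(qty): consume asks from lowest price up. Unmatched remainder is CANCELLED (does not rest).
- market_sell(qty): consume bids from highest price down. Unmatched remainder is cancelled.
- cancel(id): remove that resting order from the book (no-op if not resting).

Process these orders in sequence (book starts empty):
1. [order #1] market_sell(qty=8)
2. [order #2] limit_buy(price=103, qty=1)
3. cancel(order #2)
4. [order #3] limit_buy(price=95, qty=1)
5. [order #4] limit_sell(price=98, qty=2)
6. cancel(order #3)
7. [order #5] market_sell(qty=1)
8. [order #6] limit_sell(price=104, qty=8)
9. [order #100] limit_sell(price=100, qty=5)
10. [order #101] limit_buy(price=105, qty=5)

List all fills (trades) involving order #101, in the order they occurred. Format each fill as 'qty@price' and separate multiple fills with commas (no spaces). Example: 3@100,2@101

After op 1 [order #1] market_sell(qty=8): fills=none; bids=[-] asks=[-]
After op 2 [order #2] limit_buy(price=103, qty=1): fills=none; bids=[#2:1@103] asks=[-]
After op 3 cancel(order #2): fills=none; bids=[-] asks=[-]
After op 4 [order #3] limit_buy(price=95, qty=1): fills=none; bids=[#3:1@95] asks=[-]
After op 5 [order #4] limit_sell(price=98, qty=2): fills=none; bids=[#3:1@95] asks=[#4:2@98]
After op 6 cancel(order #3): fills=none; bids=[-] asks=[#4:2@98]
After op 7 [order #5] market_sell(qty=1): fills=none; bids=[-] asks=[#4:2@98]
After op 8 [order #6] limit_sell(price=104, qty=8): fills=none; bids=[-] asks=[#4:2@98 #6:8@104]
After op 9 [order #100] limit_sell(price=100, qty=5): fills=none; bids=[-] asks=[#4:2@98 #100:5@100 #6:8@104]
After op 10 [order #101] limit_buy(price=105, qty=5): fills=#101x#4:2@98 #101x#100:3@100; bids=[-] asks=[#100:2@100 #6:8@104]

Answer: 2@98,3@100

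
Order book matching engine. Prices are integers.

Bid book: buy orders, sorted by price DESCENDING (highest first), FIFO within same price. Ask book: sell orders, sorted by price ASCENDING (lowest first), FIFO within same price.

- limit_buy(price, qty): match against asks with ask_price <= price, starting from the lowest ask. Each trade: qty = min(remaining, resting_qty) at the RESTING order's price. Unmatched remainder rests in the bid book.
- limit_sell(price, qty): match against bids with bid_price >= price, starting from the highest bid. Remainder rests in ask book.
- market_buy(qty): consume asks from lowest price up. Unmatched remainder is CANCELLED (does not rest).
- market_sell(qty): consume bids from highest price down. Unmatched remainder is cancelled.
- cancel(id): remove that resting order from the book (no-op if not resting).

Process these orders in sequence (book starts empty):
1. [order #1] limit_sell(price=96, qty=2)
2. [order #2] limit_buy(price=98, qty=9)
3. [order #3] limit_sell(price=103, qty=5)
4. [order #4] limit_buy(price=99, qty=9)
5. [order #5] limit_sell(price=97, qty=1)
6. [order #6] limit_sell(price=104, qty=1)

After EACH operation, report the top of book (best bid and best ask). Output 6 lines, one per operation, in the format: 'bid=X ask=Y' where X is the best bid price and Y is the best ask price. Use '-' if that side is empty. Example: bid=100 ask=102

After op 1 [order #1] limit_sell(price=96, qty=2): fills=none; bids=[-] asks=[#1:2@96]
After op 2 [order #2] limit_buy(price=98, qty=9): fills=#2x#1:2@96; bids=[#2:7@98] asks=[-]
After op 3 [order #3] limit_sell(price=103, qty=5): fills=none; bids=[#2:7@98] asks=[#3:5@103]
After op 4 [order #4] limit_buy(price=99, qty=9): fills=none; bids=[#4:9@99 #2:7@98] asks=[#3:5@103]
After op 5 [order #5] limit_sell(price=97, qty=1): fills=#4x#5:1@99; bids=[#4:8@99 #2:7@98] asks=[#3:5@103]
After op 6 [order #6] limit_sell(price=104, qty=1): fills=none; bids=[#4:8@99 #2:7@98] asks=[#3:5@103 #6:1@104]

Answer: bid=- ask=96
bid=98 ask=-
bid=98 ask=103
bid=99 ask=103
bid=99 ask=103
bid=99 ask=103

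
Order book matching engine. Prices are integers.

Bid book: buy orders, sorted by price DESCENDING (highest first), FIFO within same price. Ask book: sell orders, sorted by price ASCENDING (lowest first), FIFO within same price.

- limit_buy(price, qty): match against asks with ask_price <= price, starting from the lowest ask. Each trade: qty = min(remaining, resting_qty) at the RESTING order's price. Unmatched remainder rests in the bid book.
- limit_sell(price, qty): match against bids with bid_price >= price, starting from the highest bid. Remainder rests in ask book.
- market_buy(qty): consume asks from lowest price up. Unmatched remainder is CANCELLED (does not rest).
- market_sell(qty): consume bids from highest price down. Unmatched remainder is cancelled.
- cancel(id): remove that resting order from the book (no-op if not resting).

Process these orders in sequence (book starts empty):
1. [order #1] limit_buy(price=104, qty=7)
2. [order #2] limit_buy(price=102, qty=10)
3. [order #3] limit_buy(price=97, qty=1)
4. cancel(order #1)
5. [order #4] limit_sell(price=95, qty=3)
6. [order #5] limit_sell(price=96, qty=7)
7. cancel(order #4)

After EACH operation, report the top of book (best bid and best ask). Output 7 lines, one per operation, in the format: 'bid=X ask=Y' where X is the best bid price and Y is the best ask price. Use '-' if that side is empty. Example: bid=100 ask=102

After op 1 [order #1] limit_buy(price=104, qty=7): fills=none; bids=[#1:7@104] asks=[-]
After op 2 [order #2] limit_buy(price=102, qty=10): fills=none; bids=[#1:7@104 #2:10@102] asks=[-]
After op 3 [order #3] limit_buy(price=97, qty=1): fills=none; bids=[#1:7@104 #2:10@102 #3:1@97] asks=[-]
After op 4 cancel(order #1): fills=none; bids=[#2:10@102 #3:1@97] asks=[-]
After op 5 [order #4] limit_sell(price=95, qty=3): fills=#2x#4:3@102; bids=[#2:7@102 #3:1@97] asks=[-]
After op 6 [order #5] limit_sell(price=96, qty=7): fills=#2x#5:7@102; bids=[#3:1@97] asks=[-]
After op 7 cancel(order #4): fills=none; bids=[#3:1@97] asks=[-]

Answer: bid=104 ask=-
bid=104 ask=-
bid=104 ask=-
bid=102 ask=-
bid=102 ask=-
bid=97 ask=-
bid=97 ask=-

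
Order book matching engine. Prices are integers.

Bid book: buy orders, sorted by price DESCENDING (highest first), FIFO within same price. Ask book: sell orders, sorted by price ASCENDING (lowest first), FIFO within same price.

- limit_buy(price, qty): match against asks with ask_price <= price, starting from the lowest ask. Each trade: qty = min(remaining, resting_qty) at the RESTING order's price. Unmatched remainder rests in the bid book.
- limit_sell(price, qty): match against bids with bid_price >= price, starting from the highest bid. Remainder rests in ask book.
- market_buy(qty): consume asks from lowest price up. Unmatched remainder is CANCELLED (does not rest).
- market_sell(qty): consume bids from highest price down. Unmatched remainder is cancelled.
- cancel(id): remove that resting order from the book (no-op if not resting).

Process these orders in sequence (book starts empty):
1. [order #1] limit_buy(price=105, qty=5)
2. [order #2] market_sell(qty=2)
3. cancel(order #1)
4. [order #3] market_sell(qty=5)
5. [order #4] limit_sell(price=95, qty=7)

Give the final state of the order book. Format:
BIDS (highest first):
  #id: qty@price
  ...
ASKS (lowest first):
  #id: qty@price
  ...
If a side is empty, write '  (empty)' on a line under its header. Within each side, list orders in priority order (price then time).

Answer: BIDS (highest first):
  (empty)
ASKS (lowest first):
  #4: 7@95

Derivation:
After op 1 [order #1] limit_buy(price=105, qty=5): fills=none; bids=[#1:5@105] asks=[-]
After op 2 [order #2] market_sell(qty=2): fills=#1x#2:2@105; bids=[#1:3@105] asks=[-]
After op 3 cancel(order #1): fills=none; bids=[-] asks=[-]
After op 4 [order #3] market_sell(qty=5): fills=none; bids=[-] asks=[-]
After op 5 [order #4] limit_sell(price=95, qty=7): fills=none; bids=[-] asks=[#4:7@95]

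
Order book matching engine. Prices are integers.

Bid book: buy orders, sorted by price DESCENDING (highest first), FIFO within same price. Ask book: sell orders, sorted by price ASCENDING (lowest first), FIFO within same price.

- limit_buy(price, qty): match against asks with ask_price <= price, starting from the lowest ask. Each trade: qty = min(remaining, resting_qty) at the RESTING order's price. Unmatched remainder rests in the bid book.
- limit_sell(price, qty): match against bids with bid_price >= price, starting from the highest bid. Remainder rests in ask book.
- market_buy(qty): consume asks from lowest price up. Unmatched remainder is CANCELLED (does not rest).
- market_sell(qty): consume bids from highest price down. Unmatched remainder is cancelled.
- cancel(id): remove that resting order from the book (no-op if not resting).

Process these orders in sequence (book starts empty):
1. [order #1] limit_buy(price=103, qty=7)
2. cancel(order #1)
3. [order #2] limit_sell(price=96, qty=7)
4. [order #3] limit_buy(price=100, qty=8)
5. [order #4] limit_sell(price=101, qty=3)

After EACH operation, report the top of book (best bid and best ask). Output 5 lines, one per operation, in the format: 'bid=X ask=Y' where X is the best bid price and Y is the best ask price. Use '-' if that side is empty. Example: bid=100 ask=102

Answer: bid=103 ask=-
bid=- ask=-
bid=- ask=96
bid=100 ask=-
bid=100 ask=101

Derivation:
After op 1 [order #1] limit_buy(price=103, qty=7): fills=none; bids=[#1:7@103] asks=[-]
After op 2 cancel(order #1): fills=none; bids=[-] asks=[-]
After op 3 [order #2] limit_sell(price=96, qty=7): fills=none; bids=[-] asks=[#2:7@96]
After op 4 [order #3] limit_buy(price=100, qty=8): fills=#3x#2:7@96; bids=[#3:1@100] asks=[-]
After op 5 [order #4] limit_sell(price=101, qty=3): fills=none; bids=[#3:1@100] asks=[#4:3@101]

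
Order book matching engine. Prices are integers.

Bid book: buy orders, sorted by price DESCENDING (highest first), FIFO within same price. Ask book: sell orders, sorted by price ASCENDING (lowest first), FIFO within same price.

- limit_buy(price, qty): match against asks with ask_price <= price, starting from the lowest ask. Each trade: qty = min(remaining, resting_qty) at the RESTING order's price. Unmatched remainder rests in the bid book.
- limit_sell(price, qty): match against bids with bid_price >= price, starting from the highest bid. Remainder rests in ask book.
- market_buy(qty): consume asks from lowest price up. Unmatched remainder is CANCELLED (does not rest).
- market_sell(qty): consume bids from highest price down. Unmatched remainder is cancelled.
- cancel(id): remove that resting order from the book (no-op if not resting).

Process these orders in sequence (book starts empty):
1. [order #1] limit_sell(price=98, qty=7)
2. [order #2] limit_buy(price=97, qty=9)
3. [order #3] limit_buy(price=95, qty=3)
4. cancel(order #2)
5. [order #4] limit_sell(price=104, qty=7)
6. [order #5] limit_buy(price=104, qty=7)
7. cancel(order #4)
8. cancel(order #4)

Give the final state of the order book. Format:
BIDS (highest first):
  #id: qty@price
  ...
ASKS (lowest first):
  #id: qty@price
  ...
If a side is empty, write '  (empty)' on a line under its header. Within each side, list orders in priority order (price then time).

After op 1 [order #1] limit_sell(price=98, qty=7): fills=none; bids=[-] asks=[#1:7@98]
After op 2 [order #2] limit_buy(price=97, qty=9): fills=none; bids=[#2:9@97] asks=[#1:7@98]
After op 3 [order #3] limit_buy(price=95, qty=3): fills=none; bids=[#2:9@97 #3:3@95] asks=[#1:7@98]
After op 4 cancel(order #2): fills=none; bids=[#3:3@95] asks=[#1:7@98]
After op 5 [order #4] limit_sell(price=104, qty=7): fills=none; bids=[#3:3@95] asks=[#1:7@98 #4:7@104]
After op 6 [order #5] limit_buy(price=104, qty=7): fills=#5x#1:7@98; bids=[#3:3@95] asks=[#4:7@104]
After op 7 cancel(order #4): fills=none; bids=[#3:3@95] asks=[-]
After op 8 cancel(order #4): fills=none; bids=[#3:3@95] asks=[-]

Answer: BIDS (highest first):
  #3: 3@95
ASKS (lowest first):
  (empty)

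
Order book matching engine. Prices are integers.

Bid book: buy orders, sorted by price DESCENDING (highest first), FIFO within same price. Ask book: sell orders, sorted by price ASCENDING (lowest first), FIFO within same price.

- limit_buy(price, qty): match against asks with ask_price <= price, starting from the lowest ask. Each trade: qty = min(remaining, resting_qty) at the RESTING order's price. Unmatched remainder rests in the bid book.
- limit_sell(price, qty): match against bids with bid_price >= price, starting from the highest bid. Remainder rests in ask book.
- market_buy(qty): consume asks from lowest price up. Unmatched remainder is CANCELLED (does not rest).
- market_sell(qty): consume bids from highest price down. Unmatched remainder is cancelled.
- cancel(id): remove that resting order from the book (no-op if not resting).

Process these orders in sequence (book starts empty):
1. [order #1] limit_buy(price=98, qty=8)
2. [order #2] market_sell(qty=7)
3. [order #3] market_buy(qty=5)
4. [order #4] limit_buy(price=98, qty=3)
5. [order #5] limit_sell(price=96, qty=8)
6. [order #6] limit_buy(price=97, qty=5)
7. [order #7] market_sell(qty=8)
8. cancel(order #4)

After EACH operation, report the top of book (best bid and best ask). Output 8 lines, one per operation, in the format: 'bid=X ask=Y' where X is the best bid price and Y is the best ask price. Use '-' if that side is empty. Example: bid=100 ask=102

After op 1 [order #1] limit_buy(price=98, qty=8): fills=none; bids=[#1:8@98] asks=[-]
After op 2 [order #2] market_sell(qty=7): fills=#1x#2:7@98; bids=[#1:1@98] asks=[-]
After op 3 [order #3] market_buy(qty=5): fills=none; bids=[#1:1@98] asks=[-]
After op 4 [order #4] limit_buy(price=98, qty=3): fills=none; bids=[#1:1@98 #4:3@98] asks=[-]
After op 5 [order #5] limit_sell(price=96, qty=8): fills=#1x#5:1@98 #4x#5:3@98; bids=[-] asks=[#5:4@96]
After op 6 [order #6] limit_buy(price=97, qty=5): fills=#6x#5:4@96; bids=[#6:1@97] asks=[-]
After op 7 [order #7] market_sell(qty=8): fills=#6x#7:1@97; bids=[-] asks=[-]
After op 8 cancel(order #4): fills=none; bids=[-] asks=[-]

Answer: bid=98 ask=-
bid=98 ask=-
bid=98 ask=-
bid=98 ask=-
bid=- ask=96
bid=97 ask=-
bid=- ask=-
bid=- ask=-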